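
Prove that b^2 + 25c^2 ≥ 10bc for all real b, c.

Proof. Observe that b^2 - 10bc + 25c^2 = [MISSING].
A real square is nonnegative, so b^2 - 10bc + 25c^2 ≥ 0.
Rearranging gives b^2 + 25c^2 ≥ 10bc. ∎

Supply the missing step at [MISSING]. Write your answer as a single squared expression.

b^2 - 10bc + 25c^2 is a perfect-square trinomial: the outer terms are (b)^2 and (5c)^2, and the cross term is -2·b·5c.
So b^2 - 10bc + 25c^2 = (b - 5c)^2 ≥ 0.

(b - 5c)^2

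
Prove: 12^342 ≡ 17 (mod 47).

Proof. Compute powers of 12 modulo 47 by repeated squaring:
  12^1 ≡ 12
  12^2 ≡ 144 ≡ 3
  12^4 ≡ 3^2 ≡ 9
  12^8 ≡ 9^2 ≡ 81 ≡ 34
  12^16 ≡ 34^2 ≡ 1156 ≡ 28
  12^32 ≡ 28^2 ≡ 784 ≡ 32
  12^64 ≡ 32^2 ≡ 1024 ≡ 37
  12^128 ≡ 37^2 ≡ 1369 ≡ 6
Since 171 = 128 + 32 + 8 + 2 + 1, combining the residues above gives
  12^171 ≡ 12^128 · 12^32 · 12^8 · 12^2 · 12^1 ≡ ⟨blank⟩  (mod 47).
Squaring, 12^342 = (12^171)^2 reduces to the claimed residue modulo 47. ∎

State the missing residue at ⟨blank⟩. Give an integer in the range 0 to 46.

Multiply the listed residues: 6 · 32 · 34 · 3 · 12 = 192 → 6528 → 19584 → 235008.
Reducing modulo 47: 235008 = 5000·47 + 8, so 12^171 ≡ 8.

8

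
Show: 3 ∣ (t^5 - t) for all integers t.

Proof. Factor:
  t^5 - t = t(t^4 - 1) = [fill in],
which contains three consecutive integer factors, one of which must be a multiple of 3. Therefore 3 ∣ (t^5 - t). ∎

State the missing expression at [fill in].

(t - 1)t(t + 1)(t^2 + 1)

t^4 - 1 = (t^2 - 1)(t^2 + 1), and t^2 - 1 = (t-1)(t+1).
So t(t^4 - 1) = (t - 1)t(t + 1)(t^2 + 1).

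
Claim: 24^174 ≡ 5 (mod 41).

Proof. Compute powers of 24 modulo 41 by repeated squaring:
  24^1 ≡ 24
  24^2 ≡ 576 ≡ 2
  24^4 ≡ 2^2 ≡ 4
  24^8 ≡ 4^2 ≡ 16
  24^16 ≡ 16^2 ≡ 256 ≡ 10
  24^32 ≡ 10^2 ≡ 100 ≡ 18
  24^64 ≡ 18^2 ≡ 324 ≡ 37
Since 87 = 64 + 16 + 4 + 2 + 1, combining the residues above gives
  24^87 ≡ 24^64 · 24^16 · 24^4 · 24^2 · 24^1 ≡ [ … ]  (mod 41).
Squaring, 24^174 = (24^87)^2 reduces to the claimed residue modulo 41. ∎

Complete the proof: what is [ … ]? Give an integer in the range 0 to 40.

28

24^64 · 24^16 · 24^4 · 24^2 · 24^1 ≡ 37 · 10 · 4 · 2 · 24 = 71040.
71040 mod 41 = 28, so 24^87 ≡ 28 (mod 41).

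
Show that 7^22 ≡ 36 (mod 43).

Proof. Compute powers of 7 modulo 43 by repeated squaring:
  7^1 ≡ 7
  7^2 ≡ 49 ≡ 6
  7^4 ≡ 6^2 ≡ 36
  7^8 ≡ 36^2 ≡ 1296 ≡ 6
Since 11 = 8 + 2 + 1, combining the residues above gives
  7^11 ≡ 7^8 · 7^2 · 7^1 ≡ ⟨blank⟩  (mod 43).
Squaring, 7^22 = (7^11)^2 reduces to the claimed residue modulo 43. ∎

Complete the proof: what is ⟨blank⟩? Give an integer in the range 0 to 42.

37

Multiply the listed residues: 6 · 6 · 7 = 36 → 252.
Reducing modulo 43: 252 = 5·43 + 37, so 7^11 ≡ 37.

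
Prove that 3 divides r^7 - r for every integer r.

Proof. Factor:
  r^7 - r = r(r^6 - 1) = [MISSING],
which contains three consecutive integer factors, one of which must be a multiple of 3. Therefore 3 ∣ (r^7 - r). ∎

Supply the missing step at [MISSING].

(r - 1)r(r + 1)(r^4 + r^2 + 1)

r^6 - 1 = (r^2 - 1)(r^4 + r^2 + 1), and r^2 - 1 = (r-1)(r+1).
So r(r^6 - 1) = (r - 1)r(r + 1)(r^4 + r^2 + 1).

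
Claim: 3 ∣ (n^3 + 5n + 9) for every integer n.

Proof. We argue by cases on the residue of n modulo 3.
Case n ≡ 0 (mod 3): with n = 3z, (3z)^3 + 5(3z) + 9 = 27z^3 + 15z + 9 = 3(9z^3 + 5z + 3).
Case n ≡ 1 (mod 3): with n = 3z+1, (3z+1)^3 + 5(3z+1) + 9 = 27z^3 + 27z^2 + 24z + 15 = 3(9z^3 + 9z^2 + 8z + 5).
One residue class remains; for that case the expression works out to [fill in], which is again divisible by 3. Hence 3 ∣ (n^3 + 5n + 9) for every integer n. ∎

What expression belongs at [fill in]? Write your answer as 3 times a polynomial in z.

3(9z^3 + 18z^2 + 17z + 9)

Only n ≡ 2 (mod 3) is unaccounted for. Put n = 3z+2:
(3z+2)^3 + 5(3z+2) + 9 expands to 27z^3 + 54z^2 + 51z + 27,
and factoring out 3 leaves 3(9z^3 + 18z^2 + 17z + 9).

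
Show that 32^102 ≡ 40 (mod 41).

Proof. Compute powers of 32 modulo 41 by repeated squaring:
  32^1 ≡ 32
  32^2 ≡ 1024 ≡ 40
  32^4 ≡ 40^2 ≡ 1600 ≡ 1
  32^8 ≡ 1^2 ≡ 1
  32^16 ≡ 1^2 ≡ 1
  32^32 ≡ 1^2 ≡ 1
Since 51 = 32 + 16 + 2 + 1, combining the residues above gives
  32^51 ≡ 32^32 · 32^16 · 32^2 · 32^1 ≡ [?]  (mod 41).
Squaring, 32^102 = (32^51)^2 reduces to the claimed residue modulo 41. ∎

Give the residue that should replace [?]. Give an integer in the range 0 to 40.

32^32 · 32^16 · 32^2 · 32^1 ≡ 1 · 1 · 40 · 32 = 1280.
1280 mod 41 = 9, so 32^51 ≡ 9 (mod 41).

9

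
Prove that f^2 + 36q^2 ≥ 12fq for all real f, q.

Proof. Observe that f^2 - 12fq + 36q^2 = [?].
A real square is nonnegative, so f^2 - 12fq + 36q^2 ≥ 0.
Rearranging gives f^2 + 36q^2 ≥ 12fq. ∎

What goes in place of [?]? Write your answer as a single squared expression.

The leading and trailing coefficients are 1^2 and 6^2, and 12 = 2·1·6, so the trinomial is (f - 6q)^2.
Hence f^2 - 12fq + 36q^2 ≥ 0.

(f - 6q)^2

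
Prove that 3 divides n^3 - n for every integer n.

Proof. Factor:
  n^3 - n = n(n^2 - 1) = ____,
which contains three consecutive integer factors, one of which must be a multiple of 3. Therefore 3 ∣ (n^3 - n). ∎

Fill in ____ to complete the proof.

n(n^2 - 1) = n(n - 1)(n + 1) = (n - 1)n(n + 1).
These three factors are consecutive integers, so their product is divisible by 3.

(n - 1)n(n + 1)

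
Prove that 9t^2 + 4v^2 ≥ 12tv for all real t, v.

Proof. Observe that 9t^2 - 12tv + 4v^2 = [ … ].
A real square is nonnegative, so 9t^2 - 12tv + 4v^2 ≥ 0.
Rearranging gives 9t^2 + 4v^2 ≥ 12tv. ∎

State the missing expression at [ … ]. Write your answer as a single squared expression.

(3t - 2v)^2

The leading and trailing coefficients are 3^2 and 2^2, and 12 = 2·3·2, so the trinomial is (3t - 2v)^2.
Hence 9t^2 - 12tv + 4v^2 ≥ 0.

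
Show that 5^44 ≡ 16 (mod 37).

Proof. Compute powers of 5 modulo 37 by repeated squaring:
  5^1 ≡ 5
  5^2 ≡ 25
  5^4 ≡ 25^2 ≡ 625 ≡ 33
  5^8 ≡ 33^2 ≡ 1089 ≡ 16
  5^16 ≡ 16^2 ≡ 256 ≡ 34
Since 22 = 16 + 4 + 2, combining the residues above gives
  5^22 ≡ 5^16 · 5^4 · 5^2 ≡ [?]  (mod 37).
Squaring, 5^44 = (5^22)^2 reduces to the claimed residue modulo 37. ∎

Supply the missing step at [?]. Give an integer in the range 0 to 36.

4

5^16 · 5^4 · 5^2 ≡ 34 · 33 · 25 = 28050.
28050 mod 37 = 4, so 5^22 ≡ 4 (mod 37).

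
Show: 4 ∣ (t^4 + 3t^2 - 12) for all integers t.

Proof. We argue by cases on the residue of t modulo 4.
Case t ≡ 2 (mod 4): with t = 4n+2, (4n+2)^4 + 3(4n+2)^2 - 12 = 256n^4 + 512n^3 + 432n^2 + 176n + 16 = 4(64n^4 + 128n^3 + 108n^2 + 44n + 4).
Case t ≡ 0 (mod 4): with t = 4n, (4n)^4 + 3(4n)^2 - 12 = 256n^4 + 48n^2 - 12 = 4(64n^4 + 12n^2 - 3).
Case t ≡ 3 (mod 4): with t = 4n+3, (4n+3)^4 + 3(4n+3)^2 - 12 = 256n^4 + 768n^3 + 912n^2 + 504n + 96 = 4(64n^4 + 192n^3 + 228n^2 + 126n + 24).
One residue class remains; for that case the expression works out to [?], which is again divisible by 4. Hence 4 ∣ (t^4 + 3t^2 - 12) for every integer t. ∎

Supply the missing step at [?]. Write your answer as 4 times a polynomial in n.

4(64n^4 + 64n^3 + 36n^2 + 10n - 2)

The residues treated are {2, 0, 3}, so the missing case is t ≡ 1 (mod 4); write t = 4n+1.
Then (4n+1)^4 + 3(4n+1)^2 - 12 = 256n^4 + 256n^3 + 144n^2 + 40n - 8 = 4(64n^4 + 64n^3 + 36n^2 + 10n - 2).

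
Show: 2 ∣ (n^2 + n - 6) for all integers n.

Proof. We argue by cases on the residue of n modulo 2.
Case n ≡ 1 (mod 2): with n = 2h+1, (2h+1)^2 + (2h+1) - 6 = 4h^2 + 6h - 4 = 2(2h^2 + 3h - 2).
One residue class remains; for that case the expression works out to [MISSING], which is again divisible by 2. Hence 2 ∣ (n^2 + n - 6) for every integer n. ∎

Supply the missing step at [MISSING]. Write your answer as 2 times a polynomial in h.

The residues treated are {1}, so the missing case is n ≡ 0 (mod 2); write n = 2h.
Then (2h)^2 + (2h) - 6 = 4h^2 + 2h - 6 = 2(2h^2 + h - 3).

2(2h^2 + h - 3)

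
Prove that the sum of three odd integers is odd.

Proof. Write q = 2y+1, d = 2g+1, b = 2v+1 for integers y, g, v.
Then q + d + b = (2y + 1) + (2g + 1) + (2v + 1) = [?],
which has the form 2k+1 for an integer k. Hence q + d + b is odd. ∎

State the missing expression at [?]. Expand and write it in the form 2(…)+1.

Expanding: (2y + 1) + (2g + 1) + (2v + 1) = 2g + 2v + 2y + 3.
Every term except the constant is even, so this is 2(g + v + y + 1) + 1,
and g + v + y + 1 ∈ ℤ gives the required form.

2(g + v + y + 1) + 1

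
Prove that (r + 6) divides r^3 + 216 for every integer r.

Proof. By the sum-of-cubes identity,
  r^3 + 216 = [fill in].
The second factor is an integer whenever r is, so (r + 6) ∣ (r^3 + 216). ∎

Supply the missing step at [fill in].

a^3 + b^3 = (a + b)(a^2 - ab + b^2). With a = r, b = 6:
r^3 + 216 = (r + 6)(r^2 - 6r + 36).

(r + 6)(r^2 - 6r + 36)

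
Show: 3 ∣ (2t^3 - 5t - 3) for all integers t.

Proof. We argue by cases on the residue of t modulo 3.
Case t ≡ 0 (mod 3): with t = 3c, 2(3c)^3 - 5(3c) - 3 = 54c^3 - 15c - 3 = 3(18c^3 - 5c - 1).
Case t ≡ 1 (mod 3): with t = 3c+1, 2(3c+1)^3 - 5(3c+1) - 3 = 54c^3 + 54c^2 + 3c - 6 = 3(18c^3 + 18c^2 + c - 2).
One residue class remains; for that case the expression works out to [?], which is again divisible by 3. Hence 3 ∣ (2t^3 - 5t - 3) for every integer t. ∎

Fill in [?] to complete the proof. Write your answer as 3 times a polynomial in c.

3(18c^3 + 36c^2 + 19c + 1)

The residues treated are {0, 1}, so the missing case is t ≡ 2 (mod 3); write t = 3c+2.
Then 2(3c+2)^3 - 5(3c+2) - 3 = 54c^3 + 108c^2 + 57c + 3 = 3(18c^3 + 36c^2 + 19c + 1).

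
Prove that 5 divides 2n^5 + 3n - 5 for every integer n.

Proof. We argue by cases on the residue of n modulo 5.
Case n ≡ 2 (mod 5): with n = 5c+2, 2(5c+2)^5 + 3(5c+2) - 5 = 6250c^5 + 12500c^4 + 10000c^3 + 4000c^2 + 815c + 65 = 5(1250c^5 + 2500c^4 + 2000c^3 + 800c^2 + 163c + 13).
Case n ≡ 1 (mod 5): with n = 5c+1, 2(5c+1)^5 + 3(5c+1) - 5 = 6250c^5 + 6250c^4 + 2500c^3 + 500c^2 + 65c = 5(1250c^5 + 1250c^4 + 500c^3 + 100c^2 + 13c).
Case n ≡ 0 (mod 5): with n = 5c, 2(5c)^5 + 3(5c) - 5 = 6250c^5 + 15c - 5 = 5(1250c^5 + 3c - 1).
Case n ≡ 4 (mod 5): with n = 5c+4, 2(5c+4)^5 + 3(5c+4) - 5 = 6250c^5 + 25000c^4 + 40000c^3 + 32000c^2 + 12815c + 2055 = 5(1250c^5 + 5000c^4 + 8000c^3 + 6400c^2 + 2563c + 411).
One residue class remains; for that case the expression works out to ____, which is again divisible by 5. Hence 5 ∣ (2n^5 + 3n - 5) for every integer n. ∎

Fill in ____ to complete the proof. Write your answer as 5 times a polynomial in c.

5(1250c^5 + 3750c^4 + 4500c^3 + 2700c^2 + 813c + 98)

Only n ≡ 3 (mod 5) is unaccounted for. Put n = 5c+3:
2(5c+3)^5 + 3(5c+3) - 5 expands to 6250c^5 + 18750c^4 + 22500c^3 + 13500c^2 + 4065c + 490,
and factoring out 5 leaves 5(1250c^5 + 3750c^4 + 4500c^3 + 2700c^2 + 813c + 98).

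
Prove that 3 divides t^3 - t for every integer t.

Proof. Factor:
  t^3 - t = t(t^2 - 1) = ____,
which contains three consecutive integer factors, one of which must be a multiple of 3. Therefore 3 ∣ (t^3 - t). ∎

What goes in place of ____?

t(t^2 - 1) = t(t - 1)(t + 1) = (t - 1)t(t + 1).
These three factors are consecutive integers, so their product is divisible by 3.

(t - 1)t(t + 1)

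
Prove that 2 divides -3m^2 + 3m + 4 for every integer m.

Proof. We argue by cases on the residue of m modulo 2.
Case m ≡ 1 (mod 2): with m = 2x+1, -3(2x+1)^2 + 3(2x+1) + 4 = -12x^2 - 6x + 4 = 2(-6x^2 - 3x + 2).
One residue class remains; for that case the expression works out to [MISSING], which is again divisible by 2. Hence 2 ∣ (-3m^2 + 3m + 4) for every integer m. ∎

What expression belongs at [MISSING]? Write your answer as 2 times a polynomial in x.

Only m ≡ 0 (mod 2) is unaccounted for. Put m = 2x:
-3(2x)^2 + 3(2x) + 4 expands to -12x^2 + 6x + 4,
and factoring out 2 leaves 2(-6x^2 + 3x + 2).

2(-6x^2 + 3x + 2)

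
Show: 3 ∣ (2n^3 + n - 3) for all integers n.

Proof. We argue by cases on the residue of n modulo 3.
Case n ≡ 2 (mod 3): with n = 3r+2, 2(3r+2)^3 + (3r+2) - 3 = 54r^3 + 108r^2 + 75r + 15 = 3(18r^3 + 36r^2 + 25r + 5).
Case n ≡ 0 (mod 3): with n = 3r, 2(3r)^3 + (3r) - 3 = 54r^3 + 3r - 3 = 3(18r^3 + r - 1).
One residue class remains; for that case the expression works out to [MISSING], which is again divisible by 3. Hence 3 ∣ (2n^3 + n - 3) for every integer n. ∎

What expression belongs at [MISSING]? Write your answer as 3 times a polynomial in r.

3(18r^3 + 18r^2 + 7r)

The residues treated are {2, 0}, so the missing case is n ≡ 1 (mod 3); write n = 3r+1.
Then 2(3r+1)^3 + (3r+1) - 3 = 54r^3 + 54r^2 + 21r = 3(18r^3 + 18r^2 + 7r).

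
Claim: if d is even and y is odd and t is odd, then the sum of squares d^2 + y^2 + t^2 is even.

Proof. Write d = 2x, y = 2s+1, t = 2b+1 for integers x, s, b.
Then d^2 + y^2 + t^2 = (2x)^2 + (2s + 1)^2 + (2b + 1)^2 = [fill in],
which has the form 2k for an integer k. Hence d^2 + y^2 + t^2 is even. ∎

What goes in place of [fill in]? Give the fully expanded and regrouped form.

2(2b^2 + 2b + 2s^2 + 2s + 2x^2 + 1)

Expanding: (2x)^2 + (2s + 1)^2 + (2b + 1)^2 = 4b^2 + 4b + 4s^2 + 4s + 4x^2 + 2.
Every term is even; pulling out the factor of 2 gives 2(2b^2 + 2b + 2s^2 + 2s + 2x^2 + 1).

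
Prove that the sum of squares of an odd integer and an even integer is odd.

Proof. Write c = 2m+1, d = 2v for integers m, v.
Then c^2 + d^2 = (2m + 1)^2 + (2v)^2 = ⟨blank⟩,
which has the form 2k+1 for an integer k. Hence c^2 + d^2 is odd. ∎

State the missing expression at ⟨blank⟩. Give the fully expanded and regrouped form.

2(2m^2 + 2m + 2v^2) + 1

Expanding: (2m + 1)^2 + (2v)^2 = 4m^2 + 4m + 4v^2 + 1.
Every term except the constant is even, so this is 2(2m^2 + 2m + 2v^2) + 1,
and 2m^2 + 2m + 2v^2 ∈ ℤ gives the required form.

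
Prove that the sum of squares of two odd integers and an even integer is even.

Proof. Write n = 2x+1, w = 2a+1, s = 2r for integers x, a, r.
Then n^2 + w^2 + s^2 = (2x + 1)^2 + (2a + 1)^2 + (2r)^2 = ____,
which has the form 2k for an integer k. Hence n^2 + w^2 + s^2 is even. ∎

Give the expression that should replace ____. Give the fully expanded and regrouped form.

2(2a^2 + 2a + 2r^2 + 2x^2 + 2x + 1)

Expanding: (2x + 1)^2 + (2a + 1)^2 + (2r)^2 = 4a^2 + 4a + 4r^2 + 4x^2 + 4x + 2.
Every term is even; pulling out the factor of 2 gives 2(2a^2 + 2a + 2r^2 + 2x^2 + 2x + 1).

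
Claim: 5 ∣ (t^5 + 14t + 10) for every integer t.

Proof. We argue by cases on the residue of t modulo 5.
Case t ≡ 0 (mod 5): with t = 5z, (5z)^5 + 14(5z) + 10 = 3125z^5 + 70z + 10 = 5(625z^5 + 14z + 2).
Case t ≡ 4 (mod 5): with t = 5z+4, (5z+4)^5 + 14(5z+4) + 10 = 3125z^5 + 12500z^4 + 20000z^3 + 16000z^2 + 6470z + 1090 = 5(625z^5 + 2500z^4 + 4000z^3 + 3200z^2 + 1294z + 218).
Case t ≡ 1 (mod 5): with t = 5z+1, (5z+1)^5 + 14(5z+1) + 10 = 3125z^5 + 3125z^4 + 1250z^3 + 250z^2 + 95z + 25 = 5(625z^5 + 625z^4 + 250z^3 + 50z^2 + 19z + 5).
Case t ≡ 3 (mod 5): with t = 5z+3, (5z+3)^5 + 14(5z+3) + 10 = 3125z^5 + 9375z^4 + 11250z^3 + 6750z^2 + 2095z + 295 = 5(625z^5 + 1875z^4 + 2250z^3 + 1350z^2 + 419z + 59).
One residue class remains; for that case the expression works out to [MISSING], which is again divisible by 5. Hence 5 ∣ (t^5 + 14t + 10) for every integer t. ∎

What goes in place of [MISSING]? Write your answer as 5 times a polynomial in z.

5(625z^5 + 1250z^4 + 1000z^3 + 400z^2 + 94z + 14)

The residues treated are {0, 4, 1, 3}, so the missing case is t ≡ 2 (mod 5); write t = 5z+2.
Then (5z+2)^5 + 14(5z+2) + 10 = 3125z^5 + 6250z^4 + 5000z^3 + 2000z^2 + 470z + 70 = 5(625z^5 + 1250z^4 + 1000z^3 + 400z^2 + 94z + 14).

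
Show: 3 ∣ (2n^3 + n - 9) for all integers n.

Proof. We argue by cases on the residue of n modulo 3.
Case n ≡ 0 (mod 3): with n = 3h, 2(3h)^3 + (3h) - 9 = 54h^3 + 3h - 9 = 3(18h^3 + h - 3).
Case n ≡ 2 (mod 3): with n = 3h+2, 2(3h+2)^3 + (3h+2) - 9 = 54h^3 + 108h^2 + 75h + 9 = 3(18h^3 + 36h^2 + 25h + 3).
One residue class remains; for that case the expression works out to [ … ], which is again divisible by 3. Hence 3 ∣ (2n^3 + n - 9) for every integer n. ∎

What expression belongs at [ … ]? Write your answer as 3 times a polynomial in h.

3(18h^3 + 18h^2 + 7h - 2)

Only n ≡ 1 (mod 3) is unaccounted for. Put n = 3h+1:
2(3h+1)^3 + (3h+1) - 9 expands to 54h^3 + 54h^2 + 21h - 6,
and factoring out 3 leaves 3(18h^3 + 18h^2 + 7h - 2).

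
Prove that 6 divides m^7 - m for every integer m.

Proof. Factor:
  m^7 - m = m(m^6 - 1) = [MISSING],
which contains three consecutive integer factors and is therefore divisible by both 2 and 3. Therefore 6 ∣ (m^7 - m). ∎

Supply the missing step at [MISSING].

m^6 - 1 = (m^2 - 1)(m^4 + m^2 + 1), and m^2 - 1 = (m-1)(m+1).
So m(m^6 - 1) = (m - 1)m(m + 1)(m^4 + m^2 + 1).

(m - 1)m(m + 1)(m^4 + m^2 + 1)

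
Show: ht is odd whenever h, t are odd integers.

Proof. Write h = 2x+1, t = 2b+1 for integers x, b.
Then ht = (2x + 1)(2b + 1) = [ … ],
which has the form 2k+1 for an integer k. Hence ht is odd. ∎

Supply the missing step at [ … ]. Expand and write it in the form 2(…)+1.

2(2bx + b + x) + 1

Expanding: (2x + 1)(2b + 1) = 4bx + 2b + 2x + 1.
Every term except the constant is even, so this is 2(2bx + b + x) + 1,
and 2bx + b + x ∈ ℤ gives the required form.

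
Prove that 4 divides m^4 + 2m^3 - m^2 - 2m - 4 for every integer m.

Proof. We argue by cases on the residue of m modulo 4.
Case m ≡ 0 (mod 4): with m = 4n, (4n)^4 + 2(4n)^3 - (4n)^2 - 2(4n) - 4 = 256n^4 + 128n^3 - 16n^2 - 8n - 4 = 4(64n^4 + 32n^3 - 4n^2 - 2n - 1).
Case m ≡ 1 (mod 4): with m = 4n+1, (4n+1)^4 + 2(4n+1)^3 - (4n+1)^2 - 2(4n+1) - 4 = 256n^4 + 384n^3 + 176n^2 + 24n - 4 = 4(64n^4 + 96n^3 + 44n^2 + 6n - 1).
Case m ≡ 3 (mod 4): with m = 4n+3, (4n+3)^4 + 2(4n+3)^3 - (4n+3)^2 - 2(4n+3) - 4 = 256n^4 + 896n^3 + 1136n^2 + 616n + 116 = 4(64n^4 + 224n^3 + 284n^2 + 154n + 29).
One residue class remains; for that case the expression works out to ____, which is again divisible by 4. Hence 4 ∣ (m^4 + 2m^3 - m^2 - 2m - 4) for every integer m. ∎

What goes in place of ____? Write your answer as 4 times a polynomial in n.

4(64n^4 + 160n^3 + 140n^2 + 50n + 5)

Only m ≡ 2 (mod 4) is unaccounted for. Put m = 4n+2:
(4n+2)^4 + 2(4n+2)^3 - (4n+2)^2 - 2(4n+2) - 4 expands to 256n^4 + 640n^3 + 560n^2 + 200n + 20,
and factoring out 4 leaves 4(64n^4 + 160n^3 + 140n^2 + 50n + 5).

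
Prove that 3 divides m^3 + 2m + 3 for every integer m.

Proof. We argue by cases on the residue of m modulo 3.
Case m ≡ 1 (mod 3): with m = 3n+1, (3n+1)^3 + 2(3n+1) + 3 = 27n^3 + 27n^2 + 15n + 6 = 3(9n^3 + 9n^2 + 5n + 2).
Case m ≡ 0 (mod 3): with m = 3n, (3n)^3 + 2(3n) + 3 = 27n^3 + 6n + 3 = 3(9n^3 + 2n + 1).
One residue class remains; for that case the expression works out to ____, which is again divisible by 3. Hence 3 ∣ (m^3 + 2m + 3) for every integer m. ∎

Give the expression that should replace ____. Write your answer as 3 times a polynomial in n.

3(9n^3 + 18n^2 + 14n + 5)

The residues treated are {1, 0}, so the missing case is m ≡ 2 (mod 3); write m = 3n+2.
Then (3n+2)^3 + 2(3n+2) + 3 = 27n^3 + 54n^2 + 42n + 15 = 3(9n^3 + 18n^2 + 14n + 5).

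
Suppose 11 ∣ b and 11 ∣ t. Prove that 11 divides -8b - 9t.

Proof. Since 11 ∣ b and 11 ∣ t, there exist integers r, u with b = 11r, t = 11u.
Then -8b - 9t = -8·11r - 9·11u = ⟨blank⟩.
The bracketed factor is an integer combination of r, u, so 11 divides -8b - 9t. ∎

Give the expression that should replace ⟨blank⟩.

Each term has a factor of 11: -8·11r - 9·11u = 11·(-8r - 9u).
Since -8r - 9u is an integer, 11 ∣ (-8b - 9t).

11(-8r - 9u)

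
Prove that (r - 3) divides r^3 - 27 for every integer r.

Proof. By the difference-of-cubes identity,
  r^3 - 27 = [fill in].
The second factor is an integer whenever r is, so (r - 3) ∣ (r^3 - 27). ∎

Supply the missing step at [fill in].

(r - 3)(r^2 + 3r + 9)

Polynomial division of r^3 - 27 by r - 3 leaves remainder 0 and quotient r^2 + 3r + 9.
Hence r^3 - 27 = (r - 3)(r^2 + 3r + 9).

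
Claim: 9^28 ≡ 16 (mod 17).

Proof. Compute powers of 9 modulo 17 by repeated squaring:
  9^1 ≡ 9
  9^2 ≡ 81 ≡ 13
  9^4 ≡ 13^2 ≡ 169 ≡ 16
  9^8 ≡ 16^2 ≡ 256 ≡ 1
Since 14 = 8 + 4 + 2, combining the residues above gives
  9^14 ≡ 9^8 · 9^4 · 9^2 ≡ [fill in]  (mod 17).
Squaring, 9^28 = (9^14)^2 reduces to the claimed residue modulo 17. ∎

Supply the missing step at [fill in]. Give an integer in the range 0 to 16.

4

9^8 · 9^4 · 9^2 ≡ 1 · 16 · 13 = 208.
208 mod 17 = 4, so 9^14 ≡ 4 (mod 17).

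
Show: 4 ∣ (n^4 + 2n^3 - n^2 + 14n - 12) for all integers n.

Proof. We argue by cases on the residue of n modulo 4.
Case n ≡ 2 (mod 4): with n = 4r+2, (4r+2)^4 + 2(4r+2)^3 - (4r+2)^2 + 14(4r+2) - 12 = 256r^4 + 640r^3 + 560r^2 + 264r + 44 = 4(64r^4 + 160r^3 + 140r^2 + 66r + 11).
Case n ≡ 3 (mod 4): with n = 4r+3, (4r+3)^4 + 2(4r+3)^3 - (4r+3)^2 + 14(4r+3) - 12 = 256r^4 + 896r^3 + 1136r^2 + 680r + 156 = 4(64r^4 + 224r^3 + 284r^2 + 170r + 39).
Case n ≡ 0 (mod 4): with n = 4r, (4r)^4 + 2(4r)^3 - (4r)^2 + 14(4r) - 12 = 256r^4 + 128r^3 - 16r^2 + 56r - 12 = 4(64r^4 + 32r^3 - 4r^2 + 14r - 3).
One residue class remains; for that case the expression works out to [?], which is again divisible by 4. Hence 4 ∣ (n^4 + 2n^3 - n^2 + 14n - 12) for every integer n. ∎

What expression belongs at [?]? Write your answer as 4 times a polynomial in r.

4(64r^4 + 96r^3 + 44r^2 + 22r + 1)

Only n ≡ 1 (mod 4) is unaccounted for. Put n = 4r+1:
(4r+1)^4 + 2(4r+1)^3 - (4r+1)^2 + 14(4r+1) - 12 expands to 256r^4 + 384r^3 + 176r^2 + 88r + 4,
and factoring out 4 leaves 4(64r^4 + 96r^3 + 44r^2 + 22r + 1).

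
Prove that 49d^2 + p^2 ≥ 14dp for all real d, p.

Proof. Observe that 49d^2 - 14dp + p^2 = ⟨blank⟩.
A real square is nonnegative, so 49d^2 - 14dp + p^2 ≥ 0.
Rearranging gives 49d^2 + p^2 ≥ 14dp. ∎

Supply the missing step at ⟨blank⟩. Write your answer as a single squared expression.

(7d - p)^2

The leading and trailing coefficients are 7^2 and 1^2, and 14 = 2·7·1, so the trinomial is (7d - p)^2.
Hence 49d^2 - 14dp + p^2 ≥ 0.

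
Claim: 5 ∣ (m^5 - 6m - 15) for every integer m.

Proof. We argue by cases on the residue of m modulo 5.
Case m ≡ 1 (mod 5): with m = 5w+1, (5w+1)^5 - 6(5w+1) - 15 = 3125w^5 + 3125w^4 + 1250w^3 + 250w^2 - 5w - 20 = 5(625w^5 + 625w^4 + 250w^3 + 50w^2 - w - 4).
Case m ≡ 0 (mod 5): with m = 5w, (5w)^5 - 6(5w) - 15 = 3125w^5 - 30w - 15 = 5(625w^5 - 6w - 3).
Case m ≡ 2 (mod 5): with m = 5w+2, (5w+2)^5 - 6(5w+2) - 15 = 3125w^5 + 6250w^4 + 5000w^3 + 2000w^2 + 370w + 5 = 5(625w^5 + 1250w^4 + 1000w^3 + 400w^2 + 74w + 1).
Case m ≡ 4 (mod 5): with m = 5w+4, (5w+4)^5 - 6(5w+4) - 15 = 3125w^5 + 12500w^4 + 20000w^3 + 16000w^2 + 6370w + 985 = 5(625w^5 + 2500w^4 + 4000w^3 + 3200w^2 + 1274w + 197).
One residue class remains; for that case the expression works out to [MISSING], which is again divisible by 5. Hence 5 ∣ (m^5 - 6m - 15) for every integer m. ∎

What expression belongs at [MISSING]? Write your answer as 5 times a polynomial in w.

Only m ≡ 3 (mod 5) is unaccounted for. Put m = 5w+3:
(5w+3)^5 - 6(5w+3) - 15 expands to 3125w^5 + 9375w^4 + 11250w^3 + 6750w^2 + 1995w + 210,
and factoring out 5 leaves 5(625w^5 + 1875w^4 + 2250w^3 + 1350w^2 + 399w + 42).

5(625w^5 + 1875w^4 + 2250w^3 + 1350w^2 + 399w + 42)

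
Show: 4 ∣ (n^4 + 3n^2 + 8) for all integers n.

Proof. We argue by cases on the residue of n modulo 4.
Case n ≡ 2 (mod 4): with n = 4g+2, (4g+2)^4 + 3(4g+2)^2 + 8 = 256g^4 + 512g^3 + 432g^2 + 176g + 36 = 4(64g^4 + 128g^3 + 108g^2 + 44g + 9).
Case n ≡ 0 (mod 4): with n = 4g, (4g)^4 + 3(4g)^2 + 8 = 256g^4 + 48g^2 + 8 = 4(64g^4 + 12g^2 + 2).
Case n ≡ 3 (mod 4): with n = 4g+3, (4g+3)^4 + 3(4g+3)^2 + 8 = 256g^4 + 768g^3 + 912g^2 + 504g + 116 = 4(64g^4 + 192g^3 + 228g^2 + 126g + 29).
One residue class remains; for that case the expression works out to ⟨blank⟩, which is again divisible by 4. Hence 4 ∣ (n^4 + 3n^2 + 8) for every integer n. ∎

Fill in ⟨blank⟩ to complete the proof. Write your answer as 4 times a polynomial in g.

4(64g^4 + 64g^3 + 36g^2 + 10g + 3)

The residues treated are {2, 0, 3}, so the missing case is n ≡ 1 (mod 4); write n = 4g+1.
Then (4g+1)^4 + 3(4g+1)^2 + 8 = 256g^4 + 256g^3 + 144g^2 + 40g + 12 = 4(64g^4 + 64g^3 + 36g^2 + 10g + 3).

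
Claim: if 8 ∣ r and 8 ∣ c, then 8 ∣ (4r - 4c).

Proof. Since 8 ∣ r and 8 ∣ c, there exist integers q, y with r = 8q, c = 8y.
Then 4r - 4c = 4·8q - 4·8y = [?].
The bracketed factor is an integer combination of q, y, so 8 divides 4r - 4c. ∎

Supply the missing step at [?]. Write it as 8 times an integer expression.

Pull the common 8 out of every term: 4·8q - 4·8y = 8(4q - 4y).
4q - 4y is an integer, which exhibits the divisibility.

8(4q - 4y)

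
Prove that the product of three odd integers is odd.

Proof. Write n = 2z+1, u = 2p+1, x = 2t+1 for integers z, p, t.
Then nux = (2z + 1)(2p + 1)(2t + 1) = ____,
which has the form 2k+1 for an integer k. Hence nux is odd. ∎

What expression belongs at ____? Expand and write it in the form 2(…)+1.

Expanding: (2z + 1)(2p + 1)(2t + 1) = 8ptz + 4pt + 4pz + 2p + 4tz + 2t + 2z + 1.
Every term except the constant is even, so this is 2(4ptz + 2pt + 2pz + p + 2tz + t + z) + 1,
and 4ptz + 2pt + 2pz + p + 2tz + t + z ∈ ℤ gives the required form.

2(4ptz + 2pt + 2pz + p + 2tz + t + z) + 1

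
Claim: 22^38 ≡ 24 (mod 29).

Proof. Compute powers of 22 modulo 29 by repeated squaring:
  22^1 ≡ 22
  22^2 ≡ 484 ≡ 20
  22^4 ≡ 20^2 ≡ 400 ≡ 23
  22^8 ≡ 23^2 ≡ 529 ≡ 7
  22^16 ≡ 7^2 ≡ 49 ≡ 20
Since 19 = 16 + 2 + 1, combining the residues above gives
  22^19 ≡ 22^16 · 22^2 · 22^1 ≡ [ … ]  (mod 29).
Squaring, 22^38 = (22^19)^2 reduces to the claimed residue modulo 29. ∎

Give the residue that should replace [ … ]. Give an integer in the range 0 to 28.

Multiply the listed residues: 20 · 20 · 22 = 400 → 8800.
Reducing modulo 29: 8800 = 303·29 + 13, so 22^19 ≡ 13.

13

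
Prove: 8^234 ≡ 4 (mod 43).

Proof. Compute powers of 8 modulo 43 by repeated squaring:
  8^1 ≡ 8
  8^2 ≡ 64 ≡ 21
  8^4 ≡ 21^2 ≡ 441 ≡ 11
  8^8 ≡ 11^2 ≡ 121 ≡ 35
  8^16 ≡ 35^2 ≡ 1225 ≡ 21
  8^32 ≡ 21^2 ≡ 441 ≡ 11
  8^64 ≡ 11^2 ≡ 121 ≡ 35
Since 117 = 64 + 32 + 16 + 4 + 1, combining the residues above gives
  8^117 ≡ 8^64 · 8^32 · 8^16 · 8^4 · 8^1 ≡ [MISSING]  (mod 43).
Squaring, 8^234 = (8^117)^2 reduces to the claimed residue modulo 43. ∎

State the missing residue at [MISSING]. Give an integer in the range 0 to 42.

2

8^64 · 8^32 · 8^16 · 8^4 · 8^1 ≡ 35 · 11 · 21 · 11 · 8 = 711480.
711480 mod 43 = 2, so 8^117 ≡ 2 (mod 43).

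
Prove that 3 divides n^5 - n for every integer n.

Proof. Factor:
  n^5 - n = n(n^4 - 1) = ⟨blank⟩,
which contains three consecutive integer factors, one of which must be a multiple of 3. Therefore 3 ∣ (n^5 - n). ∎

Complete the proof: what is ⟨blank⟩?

(n - 1)n(n + 1)(n^2 + 1)

n^4 - 1 = (n^2 - 1)(n^2 + 1), and n^2 - 1 = (n-1)(n+1).
So n(n^4 - 1) = (n - 1)n(n + 1)(n^2 + 1).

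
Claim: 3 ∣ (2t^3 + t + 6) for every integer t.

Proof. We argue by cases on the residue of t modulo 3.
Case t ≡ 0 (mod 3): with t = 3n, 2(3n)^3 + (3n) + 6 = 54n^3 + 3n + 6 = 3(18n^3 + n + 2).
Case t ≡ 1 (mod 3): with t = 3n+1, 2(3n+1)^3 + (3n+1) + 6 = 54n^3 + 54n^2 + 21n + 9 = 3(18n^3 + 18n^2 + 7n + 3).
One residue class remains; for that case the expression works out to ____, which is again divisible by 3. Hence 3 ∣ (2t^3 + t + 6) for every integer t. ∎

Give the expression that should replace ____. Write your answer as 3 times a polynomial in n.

3(18n^3 + 36n^2 + 25n + 8)

The residues treated are {0, 1}, so the missing case is t ≡ 2 (mod 3); write t = 3n+2.
Then 2(3n+2)^3 + (3n+2) + 6 = 54n^3 + 108n^2 + 75n + 24 = 3(18n^3 + 36n^2 + 25n + 8).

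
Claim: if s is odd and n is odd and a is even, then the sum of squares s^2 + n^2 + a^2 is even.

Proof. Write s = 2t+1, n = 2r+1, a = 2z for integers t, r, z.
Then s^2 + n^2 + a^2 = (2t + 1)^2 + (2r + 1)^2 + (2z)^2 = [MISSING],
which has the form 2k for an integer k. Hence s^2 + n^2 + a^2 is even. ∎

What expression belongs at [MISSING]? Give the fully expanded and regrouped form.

(2t + 1)^2 + (2r + 1)^2 + (2z)^2 = 4r^2 + 4r + 4t^2 + 4t + 4z^2 + 2
= 2(2r^2 + 2r + 2t^2 + 2t + 2z^2 + 1).
Since 2r^2 + 2r + 2t^2 + 2t + 2z^2 + 1 is an integer, the sum of squares is of the form 2k for an integer k.

2(2r^2 + 2r + 2t^2 + 2t + 2z^2 + 1)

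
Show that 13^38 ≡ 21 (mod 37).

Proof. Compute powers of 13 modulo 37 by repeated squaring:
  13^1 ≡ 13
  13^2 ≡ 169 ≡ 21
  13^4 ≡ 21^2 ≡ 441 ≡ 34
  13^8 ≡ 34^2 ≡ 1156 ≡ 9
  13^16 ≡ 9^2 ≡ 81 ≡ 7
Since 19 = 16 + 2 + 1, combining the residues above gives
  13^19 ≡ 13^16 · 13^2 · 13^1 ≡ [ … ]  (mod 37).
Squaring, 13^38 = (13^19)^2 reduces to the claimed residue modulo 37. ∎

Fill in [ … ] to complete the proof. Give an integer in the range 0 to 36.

Multiply the listed residues: 7 · 21 · 13 = 147 → 1911.
Reducing modulo 37: 1911 = 51·37 + 24, so 13^19 ≡ 24.

24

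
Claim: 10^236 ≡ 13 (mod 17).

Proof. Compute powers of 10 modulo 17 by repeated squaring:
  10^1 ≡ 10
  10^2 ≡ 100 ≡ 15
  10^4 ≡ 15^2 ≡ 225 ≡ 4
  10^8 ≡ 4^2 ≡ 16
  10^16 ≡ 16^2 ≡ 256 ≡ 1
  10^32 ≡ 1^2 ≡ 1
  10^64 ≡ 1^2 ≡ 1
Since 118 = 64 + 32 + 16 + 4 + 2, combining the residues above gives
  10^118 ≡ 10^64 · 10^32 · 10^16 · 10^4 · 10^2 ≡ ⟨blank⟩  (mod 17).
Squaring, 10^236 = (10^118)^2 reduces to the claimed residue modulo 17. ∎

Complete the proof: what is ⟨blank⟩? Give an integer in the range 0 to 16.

Multiply the listed residues: 1 · 1 · 1 · 4 · 15 = 1 → 1 → 4 → 60.
Reducing modulo 17: 60 = 3·17 + 9, so 10^118 ≡ 9.

9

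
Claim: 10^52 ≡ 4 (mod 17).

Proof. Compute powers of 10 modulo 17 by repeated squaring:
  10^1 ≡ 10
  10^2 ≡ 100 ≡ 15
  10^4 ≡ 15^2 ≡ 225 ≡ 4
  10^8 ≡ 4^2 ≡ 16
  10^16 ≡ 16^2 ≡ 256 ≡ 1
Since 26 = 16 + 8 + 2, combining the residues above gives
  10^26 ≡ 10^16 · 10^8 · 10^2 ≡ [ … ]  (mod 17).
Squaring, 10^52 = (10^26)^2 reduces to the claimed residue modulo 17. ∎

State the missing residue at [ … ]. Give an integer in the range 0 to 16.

2

10^16 · 10^8 · 10^2 ≡ 1 · 16 · 15 = 240.
240 mod 17 = 2, so 10^26 ≡ 2 (mod 17).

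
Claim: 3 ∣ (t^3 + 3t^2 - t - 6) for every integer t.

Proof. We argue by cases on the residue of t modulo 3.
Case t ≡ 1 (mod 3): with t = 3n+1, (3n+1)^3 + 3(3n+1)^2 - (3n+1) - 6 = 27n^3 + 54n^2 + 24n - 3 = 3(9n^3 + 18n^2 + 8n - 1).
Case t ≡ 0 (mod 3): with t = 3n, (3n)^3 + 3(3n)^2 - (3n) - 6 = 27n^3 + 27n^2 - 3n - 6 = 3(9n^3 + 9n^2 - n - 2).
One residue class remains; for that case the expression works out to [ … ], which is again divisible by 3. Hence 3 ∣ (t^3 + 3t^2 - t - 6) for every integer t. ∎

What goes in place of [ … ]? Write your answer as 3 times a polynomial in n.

Only t ≡ 2 (mod 3) is unaccounted for. Put t = 3n+2:
(3n+2)^3 + 3(3n+2)^2 - (3n+2) - 6 expands to 27n^3 + 81n^2 + 69n + 12,
and factoring out 3 leaves 3(9n^3 + 27n^2 + 23n + 4).

3(9n^3 + 27n^2 + 23n + 4)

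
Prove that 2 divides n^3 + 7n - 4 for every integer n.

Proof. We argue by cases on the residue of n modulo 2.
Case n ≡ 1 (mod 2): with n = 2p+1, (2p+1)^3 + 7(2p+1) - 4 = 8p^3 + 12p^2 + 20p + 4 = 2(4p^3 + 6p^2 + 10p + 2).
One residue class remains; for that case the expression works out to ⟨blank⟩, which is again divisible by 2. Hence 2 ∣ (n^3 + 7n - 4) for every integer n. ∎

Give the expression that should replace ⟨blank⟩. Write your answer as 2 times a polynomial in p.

Only n ≡ 0 (mod 2) is unaccounted for. Put n = 2p:
(2p)^3 + 7(2p) - 4 expands to 8p^3 + 14p - 4,
and factoring out 2 leaves 2(4p^3 + 7p - 2).

2(4p^3 + 7p - 2)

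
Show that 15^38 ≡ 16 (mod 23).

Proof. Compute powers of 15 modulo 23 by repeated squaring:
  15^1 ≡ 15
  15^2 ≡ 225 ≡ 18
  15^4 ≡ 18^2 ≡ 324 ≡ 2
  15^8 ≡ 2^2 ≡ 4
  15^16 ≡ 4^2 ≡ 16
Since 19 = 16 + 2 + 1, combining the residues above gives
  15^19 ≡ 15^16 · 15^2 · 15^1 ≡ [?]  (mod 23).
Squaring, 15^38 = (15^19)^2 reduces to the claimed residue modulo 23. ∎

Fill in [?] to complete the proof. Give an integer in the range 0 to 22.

19

Multiply the listed residues: 16 · 18 · 15 = 288 → 4320.
Reducing modulo 23: 4320 = 187·23 + 19, so 15^19 ≡ 19.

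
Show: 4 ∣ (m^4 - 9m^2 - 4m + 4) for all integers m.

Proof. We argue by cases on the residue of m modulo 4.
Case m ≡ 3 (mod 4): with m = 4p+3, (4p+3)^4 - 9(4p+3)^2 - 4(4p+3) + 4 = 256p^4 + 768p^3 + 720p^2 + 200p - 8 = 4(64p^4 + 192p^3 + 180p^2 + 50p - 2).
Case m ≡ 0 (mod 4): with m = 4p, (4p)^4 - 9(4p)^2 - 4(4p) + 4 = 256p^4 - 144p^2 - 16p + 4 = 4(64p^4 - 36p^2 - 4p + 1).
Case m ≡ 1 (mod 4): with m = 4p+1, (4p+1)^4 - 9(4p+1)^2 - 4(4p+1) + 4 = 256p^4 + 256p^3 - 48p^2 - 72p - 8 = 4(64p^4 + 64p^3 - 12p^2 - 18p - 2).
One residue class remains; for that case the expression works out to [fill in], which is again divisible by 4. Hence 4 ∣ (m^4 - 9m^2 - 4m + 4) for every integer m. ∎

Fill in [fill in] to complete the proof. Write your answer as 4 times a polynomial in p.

4(64p^4 + 128p^3 + 60p^2 - 8p - 6)

Only m ≡ 2 (mod 4) is unaccounted for. Put m = 4p+2:
(4p+2)^4 - 9(4p+2)^2 - 4(4p+2) + 4 expands to 256p^4 + 512p^3 + 240p^2 - 32p - 24,
and factoring out 4 leaves 4(64p^4 + 128p^3 + 60p^2 - 8p - 6).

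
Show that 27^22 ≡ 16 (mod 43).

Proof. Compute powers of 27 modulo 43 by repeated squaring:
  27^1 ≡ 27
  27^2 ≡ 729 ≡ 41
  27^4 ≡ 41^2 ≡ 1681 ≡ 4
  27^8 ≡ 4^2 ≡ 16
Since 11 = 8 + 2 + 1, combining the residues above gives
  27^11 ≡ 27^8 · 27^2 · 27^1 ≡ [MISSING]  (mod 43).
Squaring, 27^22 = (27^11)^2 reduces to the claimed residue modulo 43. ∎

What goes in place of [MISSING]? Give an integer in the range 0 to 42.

39

Multiply the listed residues: 16 · 41 · 27 = 656 → 17712.
Reducing modulo 43: 17712 = 411·43 + 39, so 27^11 ≡ 39.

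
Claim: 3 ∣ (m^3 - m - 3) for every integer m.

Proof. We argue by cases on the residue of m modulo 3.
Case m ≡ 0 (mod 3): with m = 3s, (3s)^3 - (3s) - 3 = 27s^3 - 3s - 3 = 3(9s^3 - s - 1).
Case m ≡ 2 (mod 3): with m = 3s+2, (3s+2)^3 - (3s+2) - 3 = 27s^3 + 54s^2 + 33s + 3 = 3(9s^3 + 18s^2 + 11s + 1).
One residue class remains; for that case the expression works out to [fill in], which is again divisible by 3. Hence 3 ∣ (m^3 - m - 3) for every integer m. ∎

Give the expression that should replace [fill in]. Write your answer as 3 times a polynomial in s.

3(9s^3 + 9s^2 + 2s - 1)

Only m ≡ 1 (mod 3) is unaccounted for. Put m = 3s+1:
(3s+1)^3 - (3s+1) - 3 expands to 27s^3 + 27s^2 + 6s - 3,
and factoring out 3 leaves 3(9s^3 + 9s^2 + 2s - 1).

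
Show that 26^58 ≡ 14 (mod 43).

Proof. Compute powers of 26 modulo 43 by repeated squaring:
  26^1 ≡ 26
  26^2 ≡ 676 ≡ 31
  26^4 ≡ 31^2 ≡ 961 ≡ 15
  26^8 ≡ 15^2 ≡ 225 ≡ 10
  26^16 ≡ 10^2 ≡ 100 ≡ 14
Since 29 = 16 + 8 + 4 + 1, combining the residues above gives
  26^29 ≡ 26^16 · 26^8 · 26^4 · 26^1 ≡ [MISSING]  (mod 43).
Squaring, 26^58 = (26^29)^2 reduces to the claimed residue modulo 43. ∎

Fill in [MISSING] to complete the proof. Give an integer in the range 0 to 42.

Multiply the listed residues: 14 · 10 · 15 · 26 = 140 → 2100 → 54600.
Reducing modulo 43: 54600 = 1269·43 + 33, so 26^29 ≡ 33.

33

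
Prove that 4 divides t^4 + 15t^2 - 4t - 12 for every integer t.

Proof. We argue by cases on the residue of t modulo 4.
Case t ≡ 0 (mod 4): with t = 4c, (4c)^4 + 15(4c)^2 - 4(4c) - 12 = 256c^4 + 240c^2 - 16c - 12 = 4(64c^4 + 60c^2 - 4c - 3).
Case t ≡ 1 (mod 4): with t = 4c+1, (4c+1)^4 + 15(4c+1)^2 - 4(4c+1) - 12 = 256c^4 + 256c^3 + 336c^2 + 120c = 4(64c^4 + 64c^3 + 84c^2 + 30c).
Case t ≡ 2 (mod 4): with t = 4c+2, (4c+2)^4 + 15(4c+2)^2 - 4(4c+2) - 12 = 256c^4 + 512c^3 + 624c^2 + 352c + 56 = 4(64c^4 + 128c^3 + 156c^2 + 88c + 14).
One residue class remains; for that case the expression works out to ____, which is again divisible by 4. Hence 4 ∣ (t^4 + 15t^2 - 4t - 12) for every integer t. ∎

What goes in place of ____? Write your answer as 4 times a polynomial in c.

Only t ≡ 3 (mod 4) is unaccounted for. Put t = 4c+3:
(4c+3)^4 + 15(4c+3)^2 - 4(4c+3) - 12 expands to 256c^4 + 768c^3 + 1104c^2 + 776c + 192,
and factoring out 4 leaves 4(64c^4 + 192c^3 + 276c^2 + 194c + 48).

4(64c^4 + 192c^3 + 276c^2 + 194c + 48)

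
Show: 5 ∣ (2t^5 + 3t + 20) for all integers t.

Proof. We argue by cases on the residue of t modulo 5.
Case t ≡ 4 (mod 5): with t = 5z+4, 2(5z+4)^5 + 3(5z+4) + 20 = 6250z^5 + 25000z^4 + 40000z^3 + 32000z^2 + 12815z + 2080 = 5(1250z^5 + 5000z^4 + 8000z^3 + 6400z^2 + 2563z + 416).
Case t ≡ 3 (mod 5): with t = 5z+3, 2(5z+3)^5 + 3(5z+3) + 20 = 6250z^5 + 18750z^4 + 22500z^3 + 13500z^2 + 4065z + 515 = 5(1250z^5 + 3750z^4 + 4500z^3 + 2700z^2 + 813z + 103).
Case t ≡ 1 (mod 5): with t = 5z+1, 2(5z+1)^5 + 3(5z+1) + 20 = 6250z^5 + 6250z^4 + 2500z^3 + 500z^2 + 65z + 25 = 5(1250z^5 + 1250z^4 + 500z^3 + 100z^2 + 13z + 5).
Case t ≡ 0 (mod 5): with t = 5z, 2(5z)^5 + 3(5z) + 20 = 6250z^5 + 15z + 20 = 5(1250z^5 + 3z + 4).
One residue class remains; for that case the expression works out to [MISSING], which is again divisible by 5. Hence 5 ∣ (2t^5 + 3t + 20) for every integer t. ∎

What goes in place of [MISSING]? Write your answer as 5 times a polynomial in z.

5(1250z^5 + 2500z^4 + 2000z^3 + 800z^2 + 163z + 18)

Only t ≡ 2 (mod 5) is unaccounted for. Put t = 5z+2:
2(5z+2)^5 + 3(5z+2) + 20 expands to 6250z^5 + 12500z^4 + 10000z^3 + 4000z^2 + 815z + 90,
and factoring out 5 leaves 5(1250z^5 + 2500z^4 + 2000z^3 + 800z^2 + 163z + 18).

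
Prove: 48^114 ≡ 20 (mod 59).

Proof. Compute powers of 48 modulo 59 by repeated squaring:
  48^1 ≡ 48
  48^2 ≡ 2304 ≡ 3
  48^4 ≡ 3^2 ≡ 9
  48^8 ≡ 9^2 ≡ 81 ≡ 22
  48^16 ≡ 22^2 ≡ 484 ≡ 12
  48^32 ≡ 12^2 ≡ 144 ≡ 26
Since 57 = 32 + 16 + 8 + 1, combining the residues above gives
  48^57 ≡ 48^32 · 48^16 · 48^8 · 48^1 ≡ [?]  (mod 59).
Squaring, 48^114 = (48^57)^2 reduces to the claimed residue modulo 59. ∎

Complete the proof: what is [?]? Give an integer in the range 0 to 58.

48^32 · 48^16 · 48^8 · 48^1 ≡ 26 · 12 · 22 · 48 = 329472.
329472 mod 59 = 16, so 48^57 ≡ 16 (mod 59).

16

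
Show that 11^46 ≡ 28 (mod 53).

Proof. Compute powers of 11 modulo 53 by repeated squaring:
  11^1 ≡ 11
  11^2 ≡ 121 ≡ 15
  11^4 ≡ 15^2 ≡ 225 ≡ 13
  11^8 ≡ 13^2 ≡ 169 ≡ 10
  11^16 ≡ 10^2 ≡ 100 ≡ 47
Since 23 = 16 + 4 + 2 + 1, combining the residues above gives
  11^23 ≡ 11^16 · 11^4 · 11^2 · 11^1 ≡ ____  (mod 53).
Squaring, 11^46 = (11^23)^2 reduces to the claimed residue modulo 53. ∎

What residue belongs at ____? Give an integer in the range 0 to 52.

11^16 · 11^4 · 11^2 · 11^1 ≡ 47 · 13 · 15 · 11 = 100815.
100815 mod 53 = 9, so 11^23 ≡ 9 (mod 53).

9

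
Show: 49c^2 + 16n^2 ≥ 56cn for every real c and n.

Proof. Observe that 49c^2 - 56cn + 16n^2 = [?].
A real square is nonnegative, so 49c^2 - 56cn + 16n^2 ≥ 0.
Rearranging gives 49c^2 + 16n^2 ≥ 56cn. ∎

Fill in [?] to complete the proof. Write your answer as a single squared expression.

49c^2 - 56cn + 16n^2 is a perfect-square trinomial: the outer terms are (7c)^2 and (4n)^2, and the cross term is -2·7c·4n.
So 49c^2 - 56cn + 16n^2 = (7c - 4n)^2 ≥ 0.

(7c - 4n)^2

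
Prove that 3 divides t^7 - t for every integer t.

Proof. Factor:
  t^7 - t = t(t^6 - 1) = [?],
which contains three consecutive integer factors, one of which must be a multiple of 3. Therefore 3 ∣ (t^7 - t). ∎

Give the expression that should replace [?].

(t - 1)t(t + 1)(t^4 + t^2 + 1)

t^6 - 1 = (t^2 - 1)(t^4 + t^2 + 1), and t^2 - 1 = (t-1)(t+1).
So t(t^6 - 1) = (t - 1)t(t + 1)(t^4 + t^2 + 1).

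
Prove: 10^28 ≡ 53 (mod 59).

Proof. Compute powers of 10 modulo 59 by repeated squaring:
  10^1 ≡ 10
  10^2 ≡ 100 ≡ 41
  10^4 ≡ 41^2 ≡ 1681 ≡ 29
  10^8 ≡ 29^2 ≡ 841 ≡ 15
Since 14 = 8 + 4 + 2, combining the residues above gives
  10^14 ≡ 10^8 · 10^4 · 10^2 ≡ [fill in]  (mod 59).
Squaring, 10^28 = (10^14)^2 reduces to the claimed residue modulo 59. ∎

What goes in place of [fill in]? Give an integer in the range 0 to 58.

Multiply the listed residues: 15 · 29 · 41 = 435 → 17835.
Reducing modulo 59: 17835 = 302·59 + 17, so 10^14 ≡ 17.

17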